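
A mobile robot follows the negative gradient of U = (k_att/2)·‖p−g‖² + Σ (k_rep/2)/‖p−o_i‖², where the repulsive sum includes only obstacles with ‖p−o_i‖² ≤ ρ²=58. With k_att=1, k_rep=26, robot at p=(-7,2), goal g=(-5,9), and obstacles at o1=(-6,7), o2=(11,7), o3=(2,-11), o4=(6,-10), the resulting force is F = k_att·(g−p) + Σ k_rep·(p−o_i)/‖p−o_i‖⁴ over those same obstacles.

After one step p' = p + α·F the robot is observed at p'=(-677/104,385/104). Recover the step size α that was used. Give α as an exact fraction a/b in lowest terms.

F_att = 1·(g−p) = 1·(2,7) = (2.0000,7.0000)
o1: d²=26 ≤ ρ²=58; F_rep = 26·(-1,-5)/26² = (-0.0385,-0.1923)
o2: d²=349 > ρ²=58 → inactive
o3: d²=250 > ρ²=58 → inactive
o4: d²=313 > ρ²=58 → inactive
F = F_att + ΣF_rep = (1.9615,6.8077)
Δp = p'−p = (0.4904,1.7019); α = Δx/Fx = (51/104) / (51/26) = 1/4
check: Δy/Fy = (177/104) / (177/26) = 1/4 ✓

α = 1/4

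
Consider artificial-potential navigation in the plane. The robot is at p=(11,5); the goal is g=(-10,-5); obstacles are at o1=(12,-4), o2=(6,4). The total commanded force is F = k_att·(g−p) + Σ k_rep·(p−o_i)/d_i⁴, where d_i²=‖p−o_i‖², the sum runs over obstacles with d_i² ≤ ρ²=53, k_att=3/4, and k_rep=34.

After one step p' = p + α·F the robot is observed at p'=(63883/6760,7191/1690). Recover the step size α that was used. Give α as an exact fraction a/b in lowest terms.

α = 1/10

F_att = 3/4·(g−p) = 3/4·(-21,-10) = (-15.7500,-7.5000)
o1: d²=82 > ρ²=53 → inactive
o2: d²=26 ≤ ρ²=53; F_rep = 34·(5,1)/26² = (0.2515,0.0503)
F = F_att + ΣF_rep = (-15.4985,-7.4497)
Δp = p'−p = (-1.5499,-0.7450); α = Δx/Fx = (-10477/6760) / (-10477/676) = 1/10
check: Δy/Fy = (-1259/1690) / (-1259/169) = 1/10 ✓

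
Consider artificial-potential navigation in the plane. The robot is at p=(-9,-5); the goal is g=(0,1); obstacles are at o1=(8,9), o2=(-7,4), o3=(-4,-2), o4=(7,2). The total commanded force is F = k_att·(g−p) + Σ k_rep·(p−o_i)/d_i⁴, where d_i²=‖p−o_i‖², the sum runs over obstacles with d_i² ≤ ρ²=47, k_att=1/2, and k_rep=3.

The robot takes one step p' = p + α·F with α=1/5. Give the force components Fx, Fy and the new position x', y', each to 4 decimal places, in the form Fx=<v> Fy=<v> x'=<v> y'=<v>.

F_att = 1/2·(g−p) = 1/2·(9,6) = (4.5000,3.0000)
o1: d²=485 > ρ²=47 → inactive
o2: d²=85 > ρ²=47 → inactive
o3: d²=34 ≤ ρ²=47; F_rep = 3·(-5,-3)/34² = (-0.0130,-0.0078)
o4: d²=305 > ρ²=47 → inactive
F = F_att + ΣF_rep = (4.4870,2.9922)
p' = p + 1/5·F = (-8.1026,-4.4016)

Fx=4.4870 Fy=2.9922 x'=-8.1026 y'=-4.4016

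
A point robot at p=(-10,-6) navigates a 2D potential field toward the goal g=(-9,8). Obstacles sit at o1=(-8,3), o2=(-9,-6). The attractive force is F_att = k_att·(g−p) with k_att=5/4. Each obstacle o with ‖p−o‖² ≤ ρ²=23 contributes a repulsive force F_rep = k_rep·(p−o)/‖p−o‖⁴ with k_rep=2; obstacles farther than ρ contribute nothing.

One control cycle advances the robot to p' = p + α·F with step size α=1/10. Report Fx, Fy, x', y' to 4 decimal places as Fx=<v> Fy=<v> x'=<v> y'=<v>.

F_att = 5/4·(g−p) = 5/4·(1,14) = (1.2500,17.5000)
o1: d²=85 > ρ²=23 → inactive
o2: d²=1 ≤ ρ²=23; F_rep = 2·(-1,0)/1² = (-2.0000,0.0000)
F = F_att + ΣF_rep = (-0.7500,17.5000)
p' = p + 1/10·F = (-10.0750,-4.2500)

Fx=-0.7500 Fy=17.5000 x'=-10.0750 y'=-4.2500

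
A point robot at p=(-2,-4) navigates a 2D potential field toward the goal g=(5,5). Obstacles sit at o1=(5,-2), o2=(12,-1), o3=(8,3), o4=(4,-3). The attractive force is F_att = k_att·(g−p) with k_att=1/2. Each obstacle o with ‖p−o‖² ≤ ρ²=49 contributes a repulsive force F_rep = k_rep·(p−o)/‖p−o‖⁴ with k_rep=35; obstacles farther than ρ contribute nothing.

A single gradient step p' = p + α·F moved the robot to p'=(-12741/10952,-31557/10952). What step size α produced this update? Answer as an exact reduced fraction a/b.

F_att = 1/2·(g−p) = 1/2·(7,9) = (3.5000,4.5000)
o1: d²=53 > ρ²=49 → inactive
o2: d²=205 > ρ²=49 → inactive
o3: d²=149 > ρ²=49 → inactive
o4: d²=37 ≤ ρ²=49; F_rep = 35·(-6,-1)/37² = (-0.1534,-0.0256)
F = F_att + ΣF_rep = (3.3466,4.4744)
Δp = p'−p = (0.8367,1.1186); α = Δx/Fx = (9163/10952) / (9163/2738) = 1/4
check: Δy/Fy = (12251/10952) / (12251/2738) = 1/4 ✓

α = 1/4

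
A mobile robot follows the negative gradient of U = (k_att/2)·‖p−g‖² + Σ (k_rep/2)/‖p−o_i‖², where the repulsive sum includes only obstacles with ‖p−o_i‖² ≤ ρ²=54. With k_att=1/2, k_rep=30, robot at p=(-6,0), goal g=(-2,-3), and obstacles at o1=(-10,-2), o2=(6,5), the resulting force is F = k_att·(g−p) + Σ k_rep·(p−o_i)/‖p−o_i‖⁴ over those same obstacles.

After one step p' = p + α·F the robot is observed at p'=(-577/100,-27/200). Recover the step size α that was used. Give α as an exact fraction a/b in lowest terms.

α = 1/10

F_att = 1/2·(g−p) = 1/2·(4,-3) = (2.0000,-1.5000)
o1: d²=20 ≤ ρ²=54; F_rep = 30·(4,2)/20² = (0.3000,0.1500)
o2: d²=169 > ρ²=54 → inactive
F = F_att + ΣF_rep = (2.3000,-1.3500)
Δp = p'−p = (0.2300,-0.1350); α = Δx/Fx = (23/100) / (23/10) = 1/10
check: Δy/Fy = (-27/200) / (-27/20) = 1/10 ✓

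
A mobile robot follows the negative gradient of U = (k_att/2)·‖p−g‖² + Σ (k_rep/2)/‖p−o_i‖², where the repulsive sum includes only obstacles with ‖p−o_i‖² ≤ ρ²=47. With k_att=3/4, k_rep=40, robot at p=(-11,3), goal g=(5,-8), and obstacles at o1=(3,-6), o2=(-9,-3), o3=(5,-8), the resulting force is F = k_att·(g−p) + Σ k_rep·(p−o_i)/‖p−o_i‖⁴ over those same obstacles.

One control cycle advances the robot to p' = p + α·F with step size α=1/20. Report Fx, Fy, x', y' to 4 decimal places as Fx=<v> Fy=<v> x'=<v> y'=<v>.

F_att = 3/4·(g−p) = 3/4·(16,-11) = (12.0000,-8.2500)
o1: d²=277 > ρ²=47 → inactive
o2: d²=40 ≤ ρ²=47; F_rep = 40·(-2,6)/40² = (-0.0500,0.1500)
o3: d²=377 > ρ²=47 → inactive
F = F_att + ΣF_rep = (11.9500,-8.1000)
p' = p + 1/20·F = (-10.4025,2.5950)

Fx=11.9500 Fy=-8.1000 x'=-10.4025 y'=2.5950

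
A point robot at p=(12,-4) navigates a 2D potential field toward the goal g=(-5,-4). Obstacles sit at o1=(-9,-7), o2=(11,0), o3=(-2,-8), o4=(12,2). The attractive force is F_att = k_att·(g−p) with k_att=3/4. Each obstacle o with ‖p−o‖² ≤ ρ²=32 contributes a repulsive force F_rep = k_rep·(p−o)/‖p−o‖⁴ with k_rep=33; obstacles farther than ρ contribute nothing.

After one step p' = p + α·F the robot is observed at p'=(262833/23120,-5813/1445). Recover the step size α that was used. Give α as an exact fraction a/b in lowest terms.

α = 1/20

F_att = 3/4·(g−p) = 3/4·(-17,0) = (-12.7500,0.0000)
o1: d²=450 > ρ²=32 → inactive
o2: d²=17 ≤ ρ²=32; F_rep = 33·(1,-4)/17² = (0.1142,-0.4567)
o3: d²=212 > ρ²=32 → inactive
o4: d²=36 > ρ²=32 → inactive
F = F_att + ΣF_rep = (-12.6358,-0.4567)
Δp = p'−p = (-0.6318,-0.0228); α = Δx/Fx = (-14607/23120) / (-14607/1156) = 1/20
check: Δy/Fy = (-33/1445) / (-132/289) = 1/20 ✓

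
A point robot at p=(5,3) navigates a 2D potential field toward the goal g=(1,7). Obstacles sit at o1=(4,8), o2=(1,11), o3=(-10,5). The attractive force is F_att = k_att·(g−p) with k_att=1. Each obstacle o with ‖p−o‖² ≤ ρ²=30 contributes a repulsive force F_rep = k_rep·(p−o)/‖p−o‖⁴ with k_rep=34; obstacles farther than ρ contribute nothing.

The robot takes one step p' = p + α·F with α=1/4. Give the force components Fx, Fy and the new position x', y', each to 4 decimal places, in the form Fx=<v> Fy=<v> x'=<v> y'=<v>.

Fx=-3.9497 Fy=3.7485 x'=4.0126 y'=3.9371

F_att = 1·(g−p) = 1·(-4,4) = (-4.0000,4.0000)
o1: d²=26 ≤ ρ²=30; F_rep = 34·(1,-5)/26² = (0.0503,-0.2515)
o2: d²=80 > ρ²=30 → inactive
o3: d²=229 > ρ²=30 → inactive
F = F_att + ΣF_rep = (-3.9497,3.7485)
p' = p + 1/4·F = (4.0126,3.9371)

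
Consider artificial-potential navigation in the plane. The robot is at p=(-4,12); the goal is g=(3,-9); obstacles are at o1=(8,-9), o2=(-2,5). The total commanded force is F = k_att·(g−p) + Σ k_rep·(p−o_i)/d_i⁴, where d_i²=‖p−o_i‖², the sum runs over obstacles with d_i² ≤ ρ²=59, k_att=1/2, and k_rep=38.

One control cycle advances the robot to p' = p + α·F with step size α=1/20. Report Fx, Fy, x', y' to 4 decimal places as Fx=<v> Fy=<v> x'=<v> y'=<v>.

Fx=3.4729 Fy=-10.4053 x'=-3.8264 y'=11.4797

F_att = 1/2·(g−p) = 1/2·(7,-21) = (3.5000,-10.5000)
o1: d²=585 > ρ²=59 → inactive
o2: d²=53 ≤ ρ²=59; F_rep = 38·(-2,7)/53² = (-0.0271,0.0947)
F = F_att + ΣF_rep = (3.4729,-10.4053)
p' = p + 1/20·F = (-3.8264,11.4797)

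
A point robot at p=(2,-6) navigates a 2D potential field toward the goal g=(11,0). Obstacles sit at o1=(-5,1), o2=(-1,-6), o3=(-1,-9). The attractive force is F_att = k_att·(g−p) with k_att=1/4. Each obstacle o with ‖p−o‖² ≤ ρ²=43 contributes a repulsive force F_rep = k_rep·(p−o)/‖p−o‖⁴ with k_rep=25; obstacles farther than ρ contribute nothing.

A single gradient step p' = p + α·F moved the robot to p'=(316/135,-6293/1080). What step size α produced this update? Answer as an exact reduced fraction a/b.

F_att = 1/4·(g−p) = 1/4·(9,6) = (2.2500,1.5000)
o1: d²=98 > ρ²=43 → inactive
o2: d²=9 ≤ ρ²=43; F_rep = 25·(3,0)/9² = (0.9259,0.0000)
o3: d²=18 ≤ ρ²=43; F_rep = 25·(3,3)/18² = (0.2315,0.2315)
F = F_att + ΣF_rep = (3.4074,1.7315)
Δp = p'−p = (0.3407,0.1731); α = Δx/Fx = (46/135) / (92/27) = 1/10
check: Δy/Fy = (187/1080) / (187/108) = 1/10 ✓

α = 1/10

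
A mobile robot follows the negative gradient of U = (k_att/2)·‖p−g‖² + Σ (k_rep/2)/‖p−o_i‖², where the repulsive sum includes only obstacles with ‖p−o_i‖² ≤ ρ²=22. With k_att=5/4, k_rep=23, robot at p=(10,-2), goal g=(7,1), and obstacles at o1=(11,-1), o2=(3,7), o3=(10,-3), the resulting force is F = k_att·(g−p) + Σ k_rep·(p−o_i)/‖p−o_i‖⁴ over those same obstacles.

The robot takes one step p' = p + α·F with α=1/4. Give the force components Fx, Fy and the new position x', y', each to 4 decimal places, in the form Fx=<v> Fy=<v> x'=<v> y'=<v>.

Fx=-9.5000 Fy=21.0000 x'=7.6250 y'=3.2500

F_att = 5/4·(g−p) = 5/4·(-3,3) = (-3.7500,3.7500)
o1: d²=2 ≤ ρ²=22; F_rep = 23·(-1,-1)/2² = (-5.7500,-5.7500)
o2: d²=130 > ρ²=22 → inactive
o3: d²=1 ≤ ρ²=22; F_rep = 23·(0,1)/1² = (0.0000,23.0000)
F = F_att + ΣF_rep = (-9.5000,21.0000)
p' = p + 1/4·F = (7.6250,3.2500)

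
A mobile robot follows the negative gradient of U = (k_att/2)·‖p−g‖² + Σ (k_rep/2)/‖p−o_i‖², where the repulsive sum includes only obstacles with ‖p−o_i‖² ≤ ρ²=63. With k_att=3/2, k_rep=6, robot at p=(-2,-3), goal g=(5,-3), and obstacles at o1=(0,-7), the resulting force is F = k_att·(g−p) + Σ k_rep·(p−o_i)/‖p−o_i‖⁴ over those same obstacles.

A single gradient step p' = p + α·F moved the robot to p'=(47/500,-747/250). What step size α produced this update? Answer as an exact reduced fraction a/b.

α = 1/5

F_att = 3/2·(g−p) = 3/2·(7,0) = (10.5000,0.0000)
o1: d²=20 ≤ ρ²=63; F_rep = 6·(-2,4)/20² = (-0.0300,0.0600)
F = F_att + ΣF_rep = (10.4700,0.0600)
Δp = p'−p = (2.0940,0.0120); α = Δx/Fx = (1047/500) / (1047/100) = 1/5
check: Δy/Fy = (3/250) / (3/50) = 1/5 ✓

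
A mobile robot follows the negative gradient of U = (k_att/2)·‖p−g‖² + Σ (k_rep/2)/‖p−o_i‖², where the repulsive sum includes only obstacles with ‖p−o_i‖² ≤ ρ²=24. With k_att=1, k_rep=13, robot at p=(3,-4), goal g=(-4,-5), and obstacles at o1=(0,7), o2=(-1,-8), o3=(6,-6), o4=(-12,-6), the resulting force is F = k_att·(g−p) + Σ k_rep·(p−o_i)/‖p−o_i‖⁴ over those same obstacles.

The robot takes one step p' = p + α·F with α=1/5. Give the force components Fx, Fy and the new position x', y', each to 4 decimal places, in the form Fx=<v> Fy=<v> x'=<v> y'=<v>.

Fx=-7.2308 Fy=-0.8462 x'=1.5538 y'=-4.1692

F_att = 1·(g−p) = 1·(-7,-1) = (-7.0000,-1.0000)
o1: d²=130 > ρ²=24 → inactive
o2: d²=32 > ρ²=24 → inactive
o3: d²=13 ≤ ρ²=24; F_rep = 13·(-3,2)/13² = (-0.2308,0.1538)
o4: d²=229 > ρ²=24 → inactive
F = F_att + ΣF_rep = (-7.2308,-0.8462)
p' = p + 1/5·F = (1.5538,-4.1692)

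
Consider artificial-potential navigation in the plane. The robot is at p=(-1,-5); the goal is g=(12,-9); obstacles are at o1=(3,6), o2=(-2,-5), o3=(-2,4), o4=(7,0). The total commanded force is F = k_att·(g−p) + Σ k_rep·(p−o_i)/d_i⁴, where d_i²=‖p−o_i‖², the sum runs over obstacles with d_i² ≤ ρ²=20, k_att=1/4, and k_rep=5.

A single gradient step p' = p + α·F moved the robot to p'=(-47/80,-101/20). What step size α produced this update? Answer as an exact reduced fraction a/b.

α = 1/20

F_att = 1/4·(g−p) = 1/4·(13,-4) = (3.2500,-1.0000)
o1: d²=137 > ρ²=20 → inactive
o2: d²=1 ≤ ρ²=20; F_rep = 5·(1,0)/1² = (5.0000,0.0000)
o3: d²=82 > ρ²=20 → inactive
o4: d²=89 > ρ²=20 → inactive
F = F_att + ΣF_rep = (8.2500,-1.0000)
Δp = p'−p = (0.4125,-0.0500); α = Δx/Fx = (33/80) / (33/4) = 1/20
check: Δy/Fy = (-1/20) / (-1) = 1/20 ✓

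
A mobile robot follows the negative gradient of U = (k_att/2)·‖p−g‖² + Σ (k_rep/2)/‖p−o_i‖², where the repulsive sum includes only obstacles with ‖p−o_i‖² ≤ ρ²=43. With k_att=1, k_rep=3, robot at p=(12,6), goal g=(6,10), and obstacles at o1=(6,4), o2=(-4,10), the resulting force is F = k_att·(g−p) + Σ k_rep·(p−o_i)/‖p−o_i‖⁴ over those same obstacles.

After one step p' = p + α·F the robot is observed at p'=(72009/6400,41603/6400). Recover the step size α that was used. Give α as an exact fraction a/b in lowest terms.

α = 1/8

F_att = 1·(g−p) = 1·(-6,4) = (-6.0000,4.0000)
o1: d²=40 ≤ ρ²=43; F_rep = 3·(6,2)/40² = (0.0112,0.0037)
o2: d²=272 > ρ²=43 → inactive
F = F_att + ΣF_rep = (-5.9887,4.0038)
Δp = p'−p = (-0.7486,0.5005); α = Δx/Fx = (-4791/6400) / (-4791/800) = 1/8
check: Δy/Fy = (3203/6400) / (3203/800) = 1/8 ✓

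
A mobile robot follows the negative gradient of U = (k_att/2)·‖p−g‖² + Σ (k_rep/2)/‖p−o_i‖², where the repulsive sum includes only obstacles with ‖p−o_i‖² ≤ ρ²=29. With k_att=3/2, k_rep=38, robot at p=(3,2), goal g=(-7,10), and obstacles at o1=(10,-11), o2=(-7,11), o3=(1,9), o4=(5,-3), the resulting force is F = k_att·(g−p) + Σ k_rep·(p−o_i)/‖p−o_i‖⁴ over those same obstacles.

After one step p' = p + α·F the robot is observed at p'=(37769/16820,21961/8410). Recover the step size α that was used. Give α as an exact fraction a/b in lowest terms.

F_att = 3/2·(g−p) = 3/2·(-10,8) = (-15.0000,12.0000)
o1: d²=218 > ρ²=29 → inactive
o2: d²=181 > ρ²=29 → inactive
o3: d²=53 > ρ²=29 → inactive
o4: d²=29 ≤ ρ²=29; F_rep = 38·(-2,5)/29² = (-0.0904,0.2259)
F = F_att + ΣF_rep = (-15.0904,12.2259)
Δp = p'−p = (-0.7545,0.6113); α = Δx/Fx = (-12691/16820) / (-12691/841) = 1/20
check: Δy/Fy = (5141/8410) / (10282/841) = 1/20 ✓

α = 1/20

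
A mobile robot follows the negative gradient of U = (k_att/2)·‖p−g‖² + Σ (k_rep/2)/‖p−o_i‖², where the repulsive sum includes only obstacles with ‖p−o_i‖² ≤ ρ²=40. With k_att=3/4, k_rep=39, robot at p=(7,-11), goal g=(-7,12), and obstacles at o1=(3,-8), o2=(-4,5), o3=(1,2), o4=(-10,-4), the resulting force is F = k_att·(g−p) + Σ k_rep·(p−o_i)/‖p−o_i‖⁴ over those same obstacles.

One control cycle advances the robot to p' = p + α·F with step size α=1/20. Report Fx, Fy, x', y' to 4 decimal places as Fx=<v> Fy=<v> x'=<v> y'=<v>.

Fx=-10.2504 Fy=17.0628 x'=6.4875 y'=-10.1469

F_att = 3/4·(g−p) = 3/4·(-14,23) = (-10.5000,17.2500)
o1: d²=25 ≤ ρ²=40; F_rep = 39·(4,-3)/25² = (0.2496,-0.1872)
o2: d²=377 > ρ²=40 → inactive
o3: d²=205 > ρ²=40 → inactive
o4: d²=338 > ρ²=40 → inactive
F = F_att + ΣF_rep = (-10.2504,17.0628)
p' = p + 1/20·F = (6.4875,-10.1469)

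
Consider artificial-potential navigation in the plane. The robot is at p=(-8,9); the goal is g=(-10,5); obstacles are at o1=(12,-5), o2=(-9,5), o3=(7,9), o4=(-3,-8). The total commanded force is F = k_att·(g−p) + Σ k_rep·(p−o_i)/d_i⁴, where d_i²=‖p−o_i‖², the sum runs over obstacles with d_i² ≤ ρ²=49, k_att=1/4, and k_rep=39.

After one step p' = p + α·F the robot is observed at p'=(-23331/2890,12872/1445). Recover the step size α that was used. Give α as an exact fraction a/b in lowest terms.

α = 1/5

F_att = 1/4·(g−p) = 1/4·(-2,-4) = (-0.5000,-1.0000)
o1: d²=596 > ρ²=49 → inactive
o2: d²=17 ≤ ρ²=49; F_rep = 39·(1,4)/17² = (0.1349,0.5398)
o3: d²=225 > ρ²=49 → inactive
o4: d²=314 > ρ²=49 → inactive
F = F_att + ΣF_rep = (-0.3651,-0.4602)
Δp = p'−p = (-0.0730,-0.0920); α = Δx/Fx = (-211/2890) / (-211/578) = 1/5
check: Δy/Fy = (-133/1445) / (-133/289) = 1/5 ✓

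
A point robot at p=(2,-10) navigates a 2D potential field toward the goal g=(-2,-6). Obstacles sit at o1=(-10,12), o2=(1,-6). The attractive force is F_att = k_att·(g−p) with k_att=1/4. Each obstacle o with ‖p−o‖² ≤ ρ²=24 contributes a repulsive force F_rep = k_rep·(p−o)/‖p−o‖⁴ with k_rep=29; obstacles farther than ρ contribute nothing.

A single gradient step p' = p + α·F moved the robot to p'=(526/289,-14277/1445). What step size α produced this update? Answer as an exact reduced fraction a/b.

F_att = 1/4·(g−p) = 1/4·(-4,4) = (-1.0000,1.0000)
o1: d²=628 > ρ²=24 → inactive
o2: d²=17 ≤ ρ²=24; F_rep = 29·(1,-4)/17² = (0.1003,-0.4014)
F = F_att + ΣF_rep = (-0.8997,0.5986)
Δp = p'−p = (-0.1799,0.1197); α = Δx/Fx = (-52/289) / (-260/289) = 1/5
check: Δy/Fy = (173/1445) / (173/289) = 1/5 ✓

α = 1/5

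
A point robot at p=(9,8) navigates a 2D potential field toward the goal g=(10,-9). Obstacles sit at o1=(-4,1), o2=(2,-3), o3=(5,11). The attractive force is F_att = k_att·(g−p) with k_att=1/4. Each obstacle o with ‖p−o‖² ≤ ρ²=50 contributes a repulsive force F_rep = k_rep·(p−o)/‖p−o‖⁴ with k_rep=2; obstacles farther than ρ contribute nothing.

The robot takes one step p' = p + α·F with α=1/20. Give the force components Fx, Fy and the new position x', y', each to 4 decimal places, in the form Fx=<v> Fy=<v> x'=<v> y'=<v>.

F_att = 1/4·(g−p) = 1/4·(1,-17) = (0.2500,-4.2500)
o1: d²=218 > ρ²=50 → inactive
o2: d²=170 > ρ²=50 → inactive
o3: d²=25 ≤ ρ²=50; F_rep = 2·(4,-3)/25² = (0.0128,-0.0096)
F = F_att + ΣF_rep = (0.2628,-4.2596)
p' = p + 1/20·F = (9.0131,7.7870)

Fx=0.2628 Fy=-4.2596 x'=9.0131 y'=7.7870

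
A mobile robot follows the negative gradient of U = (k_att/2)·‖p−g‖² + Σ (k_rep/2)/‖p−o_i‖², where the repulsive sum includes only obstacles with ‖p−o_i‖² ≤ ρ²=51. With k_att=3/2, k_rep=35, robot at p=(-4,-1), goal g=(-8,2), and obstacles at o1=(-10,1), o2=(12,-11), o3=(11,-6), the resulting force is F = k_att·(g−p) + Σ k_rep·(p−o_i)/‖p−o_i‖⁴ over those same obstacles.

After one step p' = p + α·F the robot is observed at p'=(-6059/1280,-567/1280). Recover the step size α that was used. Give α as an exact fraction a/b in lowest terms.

F_att = 3/2·(g−p) = 3/2·(-4,3) = (-6.0000,4.5000)
o1: d²=40 ≤ ρ²=51; F_rep = 35·(6,-2)/40² = (0.1313,-0.0437)
o2: d²=356 > ρ²=51 → inactive
o3: d²=250 > ρ²=51 → inactive
F = F_att + ΣF_rep = (-5.8688,4.4562)
Δp = p'−p = (-0.7336,0.5570); α = Δx/Fx = (-939/1280) / (-939/160) = 1/8
check: Δy/Fy = (713/1280) / (713/160) = 1/8 ✓

α = 1/8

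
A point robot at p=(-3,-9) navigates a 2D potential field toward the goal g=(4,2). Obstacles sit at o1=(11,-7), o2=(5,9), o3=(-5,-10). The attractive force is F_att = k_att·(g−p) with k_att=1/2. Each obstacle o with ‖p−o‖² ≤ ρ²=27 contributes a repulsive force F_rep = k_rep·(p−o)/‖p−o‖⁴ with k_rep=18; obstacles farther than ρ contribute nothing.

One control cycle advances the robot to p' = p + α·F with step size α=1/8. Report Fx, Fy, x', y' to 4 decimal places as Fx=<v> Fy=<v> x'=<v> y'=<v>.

F_att = 1/2·(g−p) = 1/2·(7,11) = (3.5000,5.5000)
o1: d²=200 > ρ²=27 → inactive
o2: d²=388 > ρ²=27 → inactive
o3: d²=5 ≤ ρ²=27; F_rep = 18·(2,1)/5² = (1.4400,0.7200)
F = F_att + ΣF_rep = (4.9400,6.2200)
p' = p + 1/8·F = (-2.3825,-8.2225)

Fx=4.9400 Fy=6.2200 x'=-2.3825 y'=-8.2225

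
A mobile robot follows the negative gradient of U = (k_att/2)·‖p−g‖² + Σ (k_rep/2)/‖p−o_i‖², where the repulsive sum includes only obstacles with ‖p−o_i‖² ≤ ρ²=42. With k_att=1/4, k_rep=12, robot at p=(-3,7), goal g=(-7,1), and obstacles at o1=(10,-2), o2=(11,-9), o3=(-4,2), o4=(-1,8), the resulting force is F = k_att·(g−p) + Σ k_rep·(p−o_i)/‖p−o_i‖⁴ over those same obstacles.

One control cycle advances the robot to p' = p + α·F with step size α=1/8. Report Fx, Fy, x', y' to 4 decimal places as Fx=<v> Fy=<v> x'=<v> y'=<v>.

F_att = 1/4·(g−p) = 1/4·(-4,-6) = (-1.0000,-1.5000)
o1: d²=250 > ρ²=42 → inactive
o2: d²=452 > ρ²=42 → inactive
o3: d²=26 ≤ ρ²=42; F_rep = 12·(1,5)/26² = (0.0178,0.0888)
o4: d²=5 ≤ ρ²=42; F_rep = 12·(-2,-1)/5² = (-0.9600,-0.4800)
F = F_att + ΣF_rep = (-1.9422,-1.8912)
p' = p + 1/8·F = (-3.2428,6.7636)

Fx=-1.9422 Fy=-1.8912 x'=-3.2428 y'=6.7636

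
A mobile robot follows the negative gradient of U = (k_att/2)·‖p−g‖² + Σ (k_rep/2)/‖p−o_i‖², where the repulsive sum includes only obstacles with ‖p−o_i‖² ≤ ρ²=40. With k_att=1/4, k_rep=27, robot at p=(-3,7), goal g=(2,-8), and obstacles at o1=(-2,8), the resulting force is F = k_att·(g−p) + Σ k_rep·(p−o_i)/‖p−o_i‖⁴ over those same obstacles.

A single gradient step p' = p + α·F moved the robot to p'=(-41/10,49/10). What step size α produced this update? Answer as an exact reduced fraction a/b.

α = 1/5

F_att = 1/4·(g−p) = 1/4·(5,-15) = (1.2500,-3.7500)
o1: d²=2 ≤ ρ²=40; F_rep = 27·(-1,-1)/2² = (-6.7500,-6.7500)
F = F_att + ΣF_rep = (-5.5000,-10.5000)
Δp = p'−p = (-1.1000,-2.1000); α = Δx/Fx = (-11/10) / (-11/2) = 1/5
check: Δy/Fy = (-21/10) / (-21/2) = 1/5 ✓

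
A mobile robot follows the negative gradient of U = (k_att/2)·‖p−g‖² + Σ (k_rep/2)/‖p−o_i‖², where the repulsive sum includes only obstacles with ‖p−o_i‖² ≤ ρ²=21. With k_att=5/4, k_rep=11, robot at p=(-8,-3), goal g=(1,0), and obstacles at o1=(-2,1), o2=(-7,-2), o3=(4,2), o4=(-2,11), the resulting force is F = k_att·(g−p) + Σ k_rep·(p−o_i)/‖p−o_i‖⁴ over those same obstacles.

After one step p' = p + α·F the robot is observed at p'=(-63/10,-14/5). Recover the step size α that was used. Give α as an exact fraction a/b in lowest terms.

F_att = 5/4·(g−p) = 5/4·(9,3) = (11.2500,3.7500)
o1: d²=52 > ρ²=21 → inactive
o2: d²=2 ≤ ρ²=21; F_rep = 11·(-1,-1)/2² = (-2.7500,-2.7500)
o3: d²=169 > ρ²=21 → inactive
o4: d²=232 > ρ²=21 → inactive
F = F_att + ΣF_rep = (8.5000,1.0000)
Δp = p'−p = (1.7000,0.2000); α = Δx/Fx = (17/10) / (17/2) = 1/5
check: Δy/Fy = (1/5) / (1) = 1/5 ✓

α = 1/5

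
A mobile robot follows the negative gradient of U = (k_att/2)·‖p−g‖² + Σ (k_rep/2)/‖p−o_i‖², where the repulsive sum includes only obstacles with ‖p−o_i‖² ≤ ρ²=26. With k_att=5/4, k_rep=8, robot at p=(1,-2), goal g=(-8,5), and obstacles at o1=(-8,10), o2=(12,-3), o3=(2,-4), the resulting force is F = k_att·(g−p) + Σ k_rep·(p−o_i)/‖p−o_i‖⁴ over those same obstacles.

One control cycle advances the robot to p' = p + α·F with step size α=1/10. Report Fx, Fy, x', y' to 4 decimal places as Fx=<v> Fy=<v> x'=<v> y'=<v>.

Fx=-11.5700 Fy=9.3900 x'=-0.1570 y'=-1.0610

F_att = 5/4·(g−p) = 5/4·(-9,7) = (-11.2500,8.7500)
o1: d²=225 > ρ²=26 → inactive
o2: d²=122 > ρ²=26 → inactive
o3: d²=5 ≤ ρ²=26; F_rep = 8·(-1,2)/5² = (-0.3200,0.6400)
F = F_att + ΣF_rep = (-11.5700,9.3900)
p' = p + 1/10·F = (-0.1570,-1.0610)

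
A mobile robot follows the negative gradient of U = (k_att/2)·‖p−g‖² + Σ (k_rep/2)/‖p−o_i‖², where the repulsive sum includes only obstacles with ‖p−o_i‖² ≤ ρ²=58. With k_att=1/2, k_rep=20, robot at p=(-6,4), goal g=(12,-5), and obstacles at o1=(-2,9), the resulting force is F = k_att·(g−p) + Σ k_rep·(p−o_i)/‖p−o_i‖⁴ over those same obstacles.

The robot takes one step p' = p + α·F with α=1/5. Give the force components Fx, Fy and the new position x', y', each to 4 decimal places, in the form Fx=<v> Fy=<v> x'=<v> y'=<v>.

Fx=8.9524 Fy=-4.5595 x'=-4.2095 y'=3.0881

F_att = 1/2·(g−p) = 1/2·(18,-9) = (9.0000,-4.5000)
o1: d²=41 ≤ ρ²=58; F_rep = 20·(-4,-5)/41² = (-0.0476,-0.0595)
F = F_att + ΣF_rep = (8.9524,-4.5595)
p' = p + 1/5·F = (-4.2095,3.0881)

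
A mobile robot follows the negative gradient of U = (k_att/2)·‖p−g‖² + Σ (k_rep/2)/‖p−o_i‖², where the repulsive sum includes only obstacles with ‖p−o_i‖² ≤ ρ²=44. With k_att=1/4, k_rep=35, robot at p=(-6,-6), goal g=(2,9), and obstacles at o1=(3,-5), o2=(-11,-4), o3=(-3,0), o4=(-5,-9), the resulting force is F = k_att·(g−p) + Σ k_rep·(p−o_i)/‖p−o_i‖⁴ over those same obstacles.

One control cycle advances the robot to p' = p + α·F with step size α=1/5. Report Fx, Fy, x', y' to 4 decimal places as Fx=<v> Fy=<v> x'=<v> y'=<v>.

Fx=1.8581 Fy=4.7168 x'=-5.6284 y'=-5.0566

F_att = 1/4·(g−p) = 1/4·(8,15) = (2.0000,3.7500)
o1: d²=82 > ρ²=44 → inactive
o2: d²=29 ≤ ρ²=44; F_rep = 35·(5,-2)/29² = (0.2081,-0.0832)
o3: d²=45 > ρ²=44 → inactive
o4: d²=10 ≤ ρ²=44; F_rep = 35·(-1,3)/10² = (-0.3500,1.0500)
F = F_att + ΣF_rep = (1.8581,4.7168)
p' = p + 1/5·F = (-5.6284,-5.0566)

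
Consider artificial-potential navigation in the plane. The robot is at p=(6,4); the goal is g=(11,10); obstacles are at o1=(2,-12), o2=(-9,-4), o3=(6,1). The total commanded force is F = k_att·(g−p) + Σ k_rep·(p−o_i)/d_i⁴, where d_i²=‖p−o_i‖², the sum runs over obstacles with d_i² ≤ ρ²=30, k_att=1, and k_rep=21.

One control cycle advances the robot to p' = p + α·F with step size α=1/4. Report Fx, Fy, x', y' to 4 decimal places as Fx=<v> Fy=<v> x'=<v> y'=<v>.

Fx=5.0000 Fy=6.7778 x'=7.2500 y'=5.6944

F_att = 1·(g−p) = 1·(5,6) = (5.0000,6.0000)
o1: d²=272 > ρ²=30 → inactive
o2: d²=289 > ρ²=30 → inactive
o3: d²=9 ≤ ρ²=30; F_rep = 21·(0,3)/9² = (0.0000,0.7778)
F = F_att + ΣF_rep = (5.0000,6.7778)
p' = p + 1/4·F = (7.2500,5.6944)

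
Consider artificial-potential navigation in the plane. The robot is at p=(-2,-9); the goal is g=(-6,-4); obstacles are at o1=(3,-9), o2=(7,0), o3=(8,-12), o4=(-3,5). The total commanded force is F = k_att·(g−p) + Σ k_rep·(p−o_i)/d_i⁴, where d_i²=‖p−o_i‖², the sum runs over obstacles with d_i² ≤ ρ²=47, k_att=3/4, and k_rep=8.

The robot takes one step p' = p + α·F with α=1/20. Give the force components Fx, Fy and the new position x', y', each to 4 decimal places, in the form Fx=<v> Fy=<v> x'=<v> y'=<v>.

Fx=-3.0640 Fy=3.7500 x'=-2.1532 y'=-8.8125

F_att = 3/4·(g−p) = 3/4·(-4,5) = (-3.0000,3.7500)
o1: d²=25 ≤ ρ²=47; F_rep = 8·(-5,0)/25² = (-0.0640,0.0000)
o2: d²=162 > ρ²=47 → inactive
o3: d²=109 > ρ²=47 → inactive
o4: d²=197 > ρ²=47 → inactive
F = F_att + ΣF_rep = (-3.0640,3.7500)
p' = p + 1/20·F = (-2.1532,-8.8125)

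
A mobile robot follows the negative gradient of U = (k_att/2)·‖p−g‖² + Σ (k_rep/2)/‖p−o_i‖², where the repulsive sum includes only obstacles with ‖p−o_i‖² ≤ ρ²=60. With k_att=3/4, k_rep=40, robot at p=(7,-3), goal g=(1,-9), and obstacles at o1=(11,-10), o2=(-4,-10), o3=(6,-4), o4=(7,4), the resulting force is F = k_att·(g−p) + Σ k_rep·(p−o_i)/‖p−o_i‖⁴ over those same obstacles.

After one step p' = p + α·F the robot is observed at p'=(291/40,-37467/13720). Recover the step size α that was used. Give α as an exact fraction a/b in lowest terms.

α = 1/20

F_att = 3/4·(g−p) = 3/4·(-6,-6) = (-4.5000,-4.5000)
o1: d²=65 > ρ²=60 → inactive
o2: d²=170 > ρ²=60 → inactive
o3: d²=2 ≤ ρ²=60; F_rep = 40·(1,1)/2² = (10.0000,10.0000)
o4: d²=49 ≤ ρ²=60; F_rep = 40·(0,-7)/49² = (0.0000,-0.1166)
F = F_att + ΣF_rep = (5.5000,5.3834)
Δp = p'−p = (0.2750,0.2692); α = Δx/Fx = (11/40) / (11/2) = 1/20
check: Δy/Fy = (3693/13720) / (3693/686) = 1/20 ✓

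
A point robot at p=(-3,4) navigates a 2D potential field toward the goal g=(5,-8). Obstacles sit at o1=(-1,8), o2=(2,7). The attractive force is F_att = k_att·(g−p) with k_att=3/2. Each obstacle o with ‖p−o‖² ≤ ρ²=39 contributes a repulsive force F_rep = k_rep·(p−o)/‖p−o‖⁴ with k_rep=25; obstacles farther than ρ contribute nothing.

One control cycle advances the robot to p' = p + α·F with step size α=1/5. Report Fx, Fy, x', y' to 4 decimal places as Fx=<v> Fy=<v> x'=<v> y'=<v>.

Fx=11.7669 Fy=-18.3149 x'=-0.6466 y'=0.3370

F_att = 3/2·(g−p) = 3/2·(8,-12) = (12.0000,-18.0000)
o1: d²=20 ≤ ρ²=39; F_rep = 25·(-2,-4)/20² = (-0.1250,-0.2500)
o2: d²=34 ≤ ρ²=39; F_rep = 25·(-5,-3)/34² = (-0.1081,-0.0649)
F = F_att + ΣF_rep = (11.7669,-18.3149)
p' = p + 1/5·F = (-0.6466,0.3370)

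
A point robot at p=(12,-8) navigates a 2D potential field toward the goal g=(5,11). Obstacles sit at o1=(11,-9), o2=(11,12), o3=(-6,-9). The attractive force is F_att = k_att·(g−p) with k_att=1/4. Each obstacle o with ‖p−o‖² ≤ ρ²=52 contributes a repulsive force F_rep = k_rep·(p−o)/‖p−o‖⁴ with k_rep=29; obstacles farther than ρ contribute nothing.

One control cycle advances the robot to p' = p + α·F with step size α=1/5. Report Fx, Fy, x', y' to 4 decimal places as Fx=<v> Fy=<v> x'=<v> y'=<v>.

Fx=5.5000 Fy=12.0000 x'=13.1000 y'=-5.6000

F_att = 1/4·(g−p) = 1/4·(-7,19) = (-1.7500,4.7500)
o1: d²=2 ≤ ρ²=52; F_rep = 29·(1,1)/2² = (7.2500,7.2500)
o2: d²=401 > ρ²=52 → inactive
o3: d²=325 > ρ²=52 → inactive
F = F_att + ΣF_rep = (5.5000,12.0000)
p' = p + 1/5·F = (13.1000,-5.6000)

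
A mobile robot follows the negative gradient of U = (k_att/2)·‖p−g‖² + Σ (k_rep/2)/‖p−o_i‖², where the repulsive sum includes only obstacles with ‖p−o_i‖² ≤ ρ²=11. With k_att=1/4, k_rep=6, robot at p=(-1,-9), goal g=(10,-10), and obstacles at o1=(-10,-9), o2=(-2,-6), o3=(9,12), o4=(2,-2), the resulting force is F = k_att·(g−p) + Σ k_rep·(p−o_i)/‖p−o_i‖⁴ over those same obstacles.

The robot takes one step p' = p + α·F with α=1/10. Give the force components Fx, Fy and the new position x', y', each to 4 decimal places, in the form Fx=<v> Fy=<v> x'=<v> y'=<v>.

Fx=2.8100 Fy=-0.4300 x'=-0.7190 y'=-9.0430

F_att = 1/4·(g−p) = 1/4·(11,-1) = (2.7500,-0.2500)
o1: d²=81 > ρ²=11 → inactive
o2: d²=10 ≤ ρ²=11; F_rep = 6·(1,-3)/10² = (0.0600,-0.1800)
o3: d²=541 > ρ²=11 → inactive
o4: d²=58 > ρ²=11 → inactive
F = F_att + ΣF_rep = (2.8100,-0.4300)
p' = p + 1/10·F = (-0.7190,-9.0430)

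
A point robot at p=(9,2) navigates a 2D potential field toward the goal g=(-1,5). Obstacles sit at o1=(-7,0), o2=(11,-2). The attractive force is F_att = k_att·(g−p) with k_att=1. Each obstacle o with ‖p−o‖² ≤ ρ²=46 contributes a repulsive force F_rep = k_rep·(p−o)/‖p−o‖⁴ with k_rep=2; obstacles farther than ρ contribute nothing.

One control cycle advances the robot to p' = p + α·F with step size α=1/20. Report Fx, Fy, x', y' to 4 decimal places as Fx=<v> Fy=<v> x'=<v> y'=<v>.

F_att = 1·(g−p) = 1·(-10,3) = (-10.0000,3.0000)
o1: d²=260 > ρ²=46 → inactive
o2: d²=20 ≤ ρ²=46; F_rep = 2·(-2,4)/20² = (-0.0100,0.0200)
F = F_att + ΣF_rep = (-10.0100,3.0200)
p' = p + 1/20·F = (8.4995,2.1510)

Fx=-10.0100 Fy=3.0200 x'=8.4995 y'=2.1510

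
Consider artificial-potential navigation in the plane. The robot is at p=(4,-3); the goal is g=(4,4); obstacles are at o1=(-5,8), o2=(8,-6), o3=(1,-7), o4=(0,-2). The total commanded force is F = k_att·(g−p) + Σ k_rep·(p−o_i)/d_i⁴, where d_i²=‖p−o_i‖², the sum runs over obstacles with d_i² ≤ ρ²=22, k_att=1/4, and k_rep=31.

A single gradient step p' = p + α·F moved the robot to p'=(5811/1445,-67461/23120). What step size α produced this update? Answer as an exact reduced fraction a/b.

F_att = 1/4·(g−p) = 1/4·(0,7) = (0.0000,1.7500)
o1: d²=202 > ρ²=22 → inactive
o2: d²=25 > ρ²=22 → inactive
o3: d²=25 > ρ²=22 → inactive
o4: d²=17 ≤ ρ²=22; F_rep = 31·(4,-1)/17² = (0.4291,-0.1073)
F = F_att + ΣF_rep = (0.4291,1.6427)
Δp = p'−p = (0.0215,0.0821); α = Δx/Fx = (31/1445) / (124/289) = 1/20
check: Δy/Fy = (1899/23120) / (1899/1156) = 1/20 ✓

α = 1/20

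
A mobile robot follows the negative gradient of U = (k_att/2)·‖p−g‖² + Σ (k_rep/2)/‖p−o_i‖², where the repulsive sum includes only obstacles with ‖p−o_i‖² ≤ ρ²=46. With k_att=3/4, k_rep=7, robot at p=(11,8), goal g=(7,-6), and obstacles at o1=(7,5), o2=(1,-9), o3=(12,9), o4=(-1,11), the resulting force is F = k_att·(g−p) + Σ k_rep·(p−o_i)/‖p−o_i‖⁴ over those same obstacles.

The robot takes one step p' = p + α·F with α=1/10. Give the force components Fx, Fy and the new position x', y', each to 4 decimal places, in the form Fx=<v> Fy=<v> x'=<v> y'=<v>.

F_att = 3/4·(g−p) = 3/4·(-4,-14) = (-3.0000,-10.5000)
o1: d²=25 ≤ ρ²=46; F_rep = 7·(4,3)/25² = (0.0448,0.0336)
o2: d²=389 > ρ²=46 → inactive
o3: d²=2 ≤ ρ²=46; F_rep = 7·(-1,-1)/2² = (-1.7500,-1.7500)
o4: d²=153 > ρ²=46 → inactive
F = F_att + ΣF_rep = (-4.7052,-12.2164)
p' = p + 1/10·F = (10.5295,6.7784)

Fx=-4.7052 Fy=-12.2164 x'=10.5295 y'=6.7784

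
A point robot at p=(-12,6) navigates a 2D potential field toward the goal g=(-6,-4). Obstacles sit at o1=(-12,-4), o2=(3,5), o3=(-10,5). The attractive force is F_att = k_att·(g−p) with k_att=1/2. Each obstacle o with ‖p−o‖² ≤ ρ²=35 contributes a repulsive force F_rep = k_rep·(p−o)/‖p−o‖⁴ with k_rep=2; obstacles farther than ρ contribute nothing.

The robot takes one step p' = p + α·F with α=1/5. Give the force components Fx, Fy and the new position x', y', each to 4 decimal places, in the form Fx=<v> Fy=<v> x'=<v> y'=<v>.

Fx=2.8400 Fy=-4.9200 x'=-11.4320 y'=5.0160

F_att = 1/2·(g−p) = 1/2·(6,-10) = (3.0000,-5.0000)
o1: d²=100 > ρ²=35 → inactive
o2: d²=226 > ρ²=35 → inactive
o3: d²=5 ≤ ρ²=35; F_rep = 2·(-2,1)/5² = (-0.1600,0.0800)
F = F_att + ΣF_rep = (2.8400,-4.9200)
p' = p + 1/5·F = (-11.4320,5.0160)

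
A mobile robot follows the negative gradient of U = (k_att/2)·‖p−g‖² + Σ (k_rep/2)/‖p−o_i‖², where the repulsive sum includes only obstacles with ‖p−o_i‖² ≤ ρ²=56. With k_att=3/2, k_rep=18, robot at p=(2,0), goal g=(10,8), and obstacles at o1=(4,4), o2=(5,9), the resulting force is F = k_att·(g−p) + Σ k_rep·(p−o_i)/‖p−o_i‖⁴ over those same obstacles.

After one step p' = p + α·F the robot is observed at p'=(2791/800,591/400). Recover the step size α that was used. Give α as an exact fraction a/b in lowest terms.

α = 1/8

F_att = 3/2·(g−p) = 3/2·(8,8) = (12.0000,12.0000)
o1: d²=20 ≤ ρ²=56; F_rep = 18·(-2,-4)/20² = (-0.0900,-0.1800)
o2: d²=90 > ρ²=56 → inactive
F = F_att + ΣF_rep = (11.9100,11.8200)
Δp = p'−p = (1.4888,1.4775); α = Δx/Fx = (1191/800) / (1191/100) = 1/8
check: Δy/Fy = (591/400) / (591/50) = 1/8 ✓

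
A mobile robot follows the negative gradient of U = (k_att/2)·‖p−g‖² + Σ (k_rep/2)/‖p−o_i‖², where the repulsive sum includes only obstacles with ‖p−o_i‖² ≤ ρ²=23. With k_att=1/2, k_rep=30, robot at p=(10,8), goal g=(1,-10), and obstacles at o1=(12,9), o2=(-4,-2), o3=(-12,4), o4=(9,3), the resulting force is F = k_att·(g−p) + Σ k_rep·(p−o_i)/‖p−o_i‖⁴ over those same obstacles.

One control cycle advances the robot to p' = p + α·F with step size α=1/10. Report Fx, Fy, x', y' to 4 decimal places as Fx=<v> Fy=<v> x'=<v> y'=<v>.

Fx=-6.9000 Fy=-10.2000 x'=9.3100 y'=6.9800

F_att = 1/2·(g−p) = 1/2·(-9,-18) = (-4.5000,-9.0000)
o1: d²=5 ≤ ρ²=23; F_rep = 30·(-2,-1)/5² = (-2.4000,-1.2000)
o2: d²=296 > ρ²=23 → inactive
o3: d²=500 > ρ²=23 → inactive
o4: d²=26 > ρ²=23 → inactive
F = F_att + ΣF_rep = (-6.9000,-10.2000)
p' = p + 1/10·F = (9.3100,6.9800)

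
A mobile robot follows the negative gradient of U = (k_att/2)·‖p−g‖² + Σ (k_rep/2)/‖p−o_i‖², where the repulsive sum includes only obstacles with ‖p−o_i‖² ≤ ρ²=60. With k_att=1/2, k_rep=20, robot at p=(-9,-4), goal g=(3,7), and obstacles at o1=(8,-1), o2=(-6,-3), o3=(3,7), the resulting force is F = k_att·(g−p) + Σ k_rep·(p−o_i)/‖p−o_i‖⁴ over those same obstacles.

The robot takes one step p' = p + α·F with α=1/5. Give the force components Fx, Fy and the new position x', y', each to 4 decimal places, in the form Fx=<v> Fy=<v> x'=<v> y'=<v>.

Fx=5.4000 Fy=5.3000 x'=-7.9200 y'=-2.9400

F_att = 1/2·(g−p) = 1/2·(12,11) = (6.0000,5.5000)
o1: d²=298 > ρ²=60 → inactive
o2: d²=10 ≤ ρ²=60; F_rep = 20·(-3,-1)/10² = (-0.6000,-0.2000)
o3: d²=265 > ρ²=60 → inactive
F = F_att + ΣF_rep = (5.4000,5.3000)
p' = p + 1/5·F = (-7.9200,-2.9400)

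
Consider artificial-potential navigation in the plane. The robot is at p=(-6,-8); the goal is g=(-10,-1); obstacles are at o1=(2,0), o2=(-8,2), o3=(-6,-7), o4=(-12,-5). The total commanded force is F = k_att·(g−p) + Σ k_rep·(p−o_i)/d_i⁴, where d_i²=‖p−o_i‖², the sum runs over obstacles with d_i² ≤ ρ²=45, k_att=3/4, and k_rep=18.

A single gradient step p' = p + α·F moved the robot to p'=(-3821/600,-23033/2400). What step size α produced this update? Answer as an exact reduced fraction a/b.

F_att = 3/4·(g−p) = 3/4·(-4,7) = (-3.0000,5.2500)
o1: d²=128 > ρ²=45 → inactive
o2: d²=104 > ρ²=45 → inactive
o3: d²=1 ≤ ρ²=45; F_rep = 18·(0,-1)/1² = (0.0000,-18.0000)
o4: d²=45 ≤ ρ²=45; F_rep = 18·(6,-3)/45² = (0.0533,-0.0267)
F = F_att + ΣF_rep = (-2.9467,-12.7767)
Δp = p'−p = (-0.3683,-1.5971); α = Δx/Fx = (-221/600) / (-221/75) = 1/8
check: Δy/Fy = (-3833/2400) / (-3833/300) = 1/8 ✓

α = 1/8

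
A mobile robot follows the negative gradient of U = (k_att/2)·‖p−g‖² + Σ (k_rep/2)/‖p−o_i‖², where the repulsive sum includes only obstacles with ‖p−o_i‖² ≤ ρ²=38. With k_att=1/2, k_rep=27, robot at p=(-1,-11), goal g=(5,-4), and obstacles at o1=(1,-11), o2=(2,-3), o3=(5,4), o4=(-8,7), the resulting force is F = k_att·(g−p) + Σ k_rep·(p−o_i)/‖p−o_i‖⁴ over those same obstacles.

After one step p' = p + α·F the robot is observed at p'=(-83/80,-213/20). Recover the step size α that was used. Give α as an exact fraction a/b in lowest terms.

F_att = 1/2·(g−p) = 1/2·(6,7) = (3.0000,3.5000)
o1: d²=4 ≤ ρ²=38; F_rep = 27·(-2,0)/4² = (-3.3750,0.0000)
o2: d²=73 > ρ²=38 → inactive
o3: d²=261 > ρ²=38 → inactive
o4: d²=373 > ρ²=38 → inactive
F = F_att + ΣF_rep = (-0.3750,3.5000)
Δp = p'−p = (-0.0375,0.3500); α = Δx/Fx = (-3/80) / (-3/8) = 1/10
check: Δy/Fy = (7/20) / (7/2) = 1/10 ✓

α = 1/10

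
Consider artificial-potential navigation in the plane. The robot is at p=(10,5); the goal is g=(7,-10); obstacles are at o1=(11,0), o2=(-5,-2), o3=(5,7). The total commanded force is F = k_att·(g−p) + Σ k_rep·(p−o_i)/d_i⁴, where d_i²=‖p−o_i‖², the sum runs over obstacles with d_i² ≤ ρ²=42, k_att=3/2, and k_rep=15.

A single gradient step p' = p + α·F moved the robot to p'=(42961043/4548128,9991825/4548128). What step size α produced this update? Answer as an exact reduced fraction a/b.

F_att = 3/2·(g−p) = 3/2·(-3,-15) = (-4.5000,-22.5000)
o1: d²=26 ≤ ρ²=42; F_rep = 15·(-1,5)/26² = (-0.0222,0.1109)
o2: d²=274 > ρ²=42 → inactive
o3: d²=29 ≤ ρ²=42; F_rep = 15·(5,-2)/29² = (0.0892,-0.0357)
F = F_att + ΣF_rep = (-4.4330,-22.4247)
Δp = p'−p = (-0.5541,-2.8031); α = Δx/Fx = (-2520237/4548128) / (-2520237/568516) = 1/8
check: Δy/Fy = (-12748815/4548128) / (-12748815/568516) = 1/8 ✓

α = 1/8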